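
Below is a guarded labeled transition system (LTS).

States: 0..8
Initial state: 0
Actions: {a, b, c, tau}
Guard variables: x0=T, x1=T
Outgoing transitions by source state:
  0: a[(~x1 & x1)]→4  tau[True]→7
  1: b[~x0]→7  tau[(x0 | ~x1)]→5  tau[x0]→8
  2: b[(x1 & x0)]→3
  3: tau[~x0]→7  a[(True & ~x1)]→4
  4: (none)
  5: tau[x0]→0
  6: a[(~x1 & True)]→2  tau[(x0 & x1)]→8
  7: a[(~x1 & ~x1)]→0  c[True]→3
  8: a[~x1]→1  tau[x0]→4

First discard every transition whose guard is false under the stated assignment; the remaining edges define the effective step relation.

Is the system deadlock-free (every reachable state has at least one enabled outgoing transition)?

R = {0,3,7}
  0: tau→7  [1 out]
  3: ∅  [STUCK]
  7: c→3  [1 out]
Path to 3: tau·c

Answer: DEADLOCK at state 3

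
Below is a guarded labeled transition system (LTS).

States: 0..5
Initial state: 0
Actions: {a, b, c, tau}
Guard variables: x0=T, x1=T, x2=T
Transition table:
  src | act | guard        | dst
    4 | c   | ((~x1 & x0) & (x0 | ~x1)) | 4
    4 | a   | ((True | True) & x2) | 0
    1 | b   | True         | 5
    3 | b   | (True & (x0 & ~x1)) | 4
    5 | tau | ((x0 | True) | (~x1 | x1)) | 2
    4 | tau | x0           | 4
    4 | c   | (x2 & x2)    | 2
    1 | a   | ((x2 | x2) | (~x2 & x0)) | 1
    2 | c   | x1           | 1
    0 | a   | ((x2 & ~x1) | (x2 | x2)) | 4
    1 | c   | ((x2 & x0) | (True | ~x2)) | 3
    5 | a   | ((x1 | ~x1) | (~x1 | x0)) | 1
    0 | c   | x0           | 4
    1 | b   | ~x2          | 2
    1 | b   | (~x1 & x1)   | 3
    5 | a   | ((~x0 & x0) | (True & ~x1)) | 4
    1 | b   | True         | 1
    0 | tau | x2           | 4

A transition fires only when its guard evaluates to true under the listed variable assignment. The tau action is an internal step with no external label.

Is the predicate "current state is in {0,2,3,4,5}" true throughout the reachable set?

Answer: INVARIANT VIOLATED at state 1

Analysis:
Safe = {0,2,3,4,5}
R = {0,1,2,3,4,5}
  0: safe
  1: outside
  2: safe
  3: safe
  4: safe
  5: safe
reach 1 via a·c·c — violates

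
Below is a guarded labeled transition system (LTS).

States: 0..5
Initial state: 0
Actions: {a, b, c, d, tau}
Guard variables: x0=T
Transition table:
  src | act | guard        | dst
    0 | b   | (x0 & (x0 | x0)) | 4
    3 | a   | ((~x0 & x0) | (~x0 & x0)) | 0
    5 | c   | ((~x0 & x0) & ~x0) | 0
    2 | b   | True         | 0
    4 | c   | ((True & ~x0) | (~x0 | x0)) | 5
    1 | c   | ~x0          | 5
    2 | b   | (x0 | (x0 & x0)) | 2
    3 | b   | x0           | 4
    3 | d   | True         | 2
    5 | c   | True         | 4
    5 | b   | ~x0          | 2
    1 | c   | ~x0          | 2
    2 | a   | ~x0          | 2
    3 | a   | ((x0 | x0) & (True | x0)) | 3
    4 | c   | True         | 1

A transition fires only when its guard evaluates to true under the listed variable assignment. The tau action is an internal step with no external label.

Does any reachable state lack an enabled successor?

Answer: DEADLOCK at state 1

Working:
R = {0,1,4,5}
  0: b→4  [deg 1]
  1: ∅  [no exit]
  4: c→1  c→5  [deg 2]
  5: c→4  [deg 1]
Path to 1: b·c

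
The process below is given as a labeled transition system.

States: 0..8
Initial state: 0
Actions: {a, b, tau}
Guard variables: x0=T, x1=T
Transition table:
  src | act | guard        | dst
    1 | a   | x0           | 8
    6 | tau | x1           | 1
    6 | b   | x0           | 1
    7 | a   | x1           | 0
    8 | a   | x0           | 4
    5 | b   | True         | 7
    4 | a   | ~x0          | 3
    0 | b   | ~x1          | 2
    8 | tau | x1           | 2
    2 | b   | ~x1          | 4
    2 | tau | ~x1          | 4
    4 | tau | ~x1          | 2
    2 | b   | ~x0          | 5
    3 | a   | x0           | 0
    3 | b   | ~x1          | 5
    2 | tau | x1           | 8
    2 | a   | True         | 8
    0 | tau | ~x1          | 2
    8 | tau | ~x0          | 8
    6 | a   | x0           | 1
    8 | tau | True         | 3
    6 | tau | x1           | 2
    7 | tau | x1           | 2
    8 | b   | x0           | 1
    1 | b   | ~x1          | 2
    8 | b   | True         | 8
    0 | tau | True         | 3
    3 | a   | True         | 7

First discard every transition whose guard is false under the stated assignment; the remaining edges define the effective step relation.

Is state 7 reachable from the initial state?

After dropping false guards: 18 live edges.
depth 0: {0}
depth 1: {3}  now seen {0,3}
depth 2: {7}  now seen {0,3,7}
depth 3: {2}  now seen {0,2,3,7}
depth 4: {8}  now seen {0,2,3,7,8}
depth 5: {1,4}  now seen {0,1,2,3,4,7,8}
Reach set: {0,1,2,3,4,7,8}
trace reaching 7: tau·a

Answer: REACHABLE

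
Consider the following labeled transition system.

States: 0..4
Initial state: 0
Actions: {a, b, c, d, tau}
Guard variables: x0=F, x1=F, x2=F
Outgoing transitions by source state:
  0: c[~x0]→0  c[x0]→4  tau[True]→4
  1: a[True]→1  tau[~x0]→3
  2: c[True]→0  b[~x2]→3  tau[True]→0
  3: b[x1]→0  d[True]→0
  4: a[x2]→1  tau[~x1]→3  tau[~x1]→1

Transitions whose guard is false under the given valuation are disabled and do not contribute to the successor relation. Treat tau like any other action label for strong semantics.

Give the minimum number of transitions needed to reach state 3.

Answer: 2

Analysis:
BFS to 3:
  Layer 0: {0}
  Layer 1: {4}
  Layer 2: {1,3}
depth(3)=2, e.g. tau·tau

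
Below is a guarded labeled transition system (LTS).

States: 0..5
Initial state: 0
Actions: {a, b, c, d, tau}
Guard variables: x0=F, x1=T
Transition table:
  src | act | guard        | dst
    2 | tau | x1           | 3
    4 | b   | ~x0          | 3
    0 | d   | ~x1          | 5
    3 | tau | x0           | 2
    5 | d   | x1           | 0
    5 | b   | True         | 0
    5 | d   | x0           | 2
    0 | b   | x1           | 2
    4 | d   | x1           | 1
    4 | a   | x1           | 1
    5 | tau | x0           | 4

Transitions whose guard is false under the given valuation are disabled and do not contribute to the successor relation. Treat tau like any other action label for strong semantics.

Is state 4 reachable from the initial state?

After dropping false guards: 7 live edges.
Layer 0: {0}
Layer 1: {2}  cumulative {0,2}
Layer 2: {3}  cumulative {0,2,3}
R = {0,2,3}

Answer: UNREACHABLE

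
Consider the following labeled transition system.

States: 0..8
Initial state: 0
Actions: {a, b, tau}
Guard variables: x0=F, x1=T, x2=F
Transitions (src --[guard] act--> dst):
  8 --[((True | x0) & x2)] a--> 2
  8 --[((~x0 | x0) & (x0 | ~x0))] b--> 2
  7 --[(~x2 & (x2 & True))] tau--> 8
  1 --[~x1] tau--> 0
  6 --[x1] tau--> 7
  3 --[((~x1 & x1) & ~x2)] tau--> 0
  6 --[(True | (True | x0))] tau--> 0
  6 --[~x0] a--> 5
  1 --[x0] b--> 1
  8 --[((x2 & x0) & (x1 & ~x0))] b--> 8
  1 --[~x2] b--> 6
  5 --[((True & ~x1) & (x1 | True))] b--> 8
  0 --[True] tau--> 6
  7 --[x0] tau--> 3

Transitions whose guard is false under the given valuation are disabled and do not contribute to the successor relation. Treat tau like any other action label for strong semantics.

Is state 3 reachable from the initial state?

Answer: UNREACHABLE

Analysis:
Guard filter leaves 6 enabled edge(s).
L0 = {0}
L1 = {6}  total {0,6}
L2 = {5,7}  total {0,5,6,7}
R = {0,5,6,7}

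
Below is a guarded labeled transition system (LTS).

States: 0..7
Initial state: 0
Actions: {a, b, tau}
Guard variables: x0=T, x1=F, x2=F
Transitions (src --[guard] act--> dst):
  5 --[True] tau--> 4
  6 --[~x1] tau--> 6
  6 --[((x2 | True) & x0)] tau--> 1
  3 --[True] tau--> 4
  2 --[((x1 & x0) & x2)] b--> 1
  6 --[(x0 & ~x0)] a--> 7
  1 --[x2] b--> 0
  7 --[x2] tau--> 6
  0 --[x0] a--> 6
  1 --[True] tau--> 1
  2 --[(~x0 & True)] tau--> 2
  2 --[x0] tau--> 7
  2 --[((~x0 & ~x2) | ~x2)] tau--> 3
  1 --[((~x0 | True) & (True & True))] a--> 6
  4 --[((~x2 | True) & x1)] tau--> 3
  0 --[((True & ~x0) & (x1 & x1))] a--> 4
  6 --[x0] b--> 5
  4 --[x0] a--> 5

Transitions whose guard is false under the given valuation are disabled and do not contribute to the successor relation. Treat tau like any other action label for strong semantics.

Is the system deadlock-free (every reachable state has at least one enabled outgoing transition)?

Answer: DEADLOCK-FREE

Analysis:
Reach set: {0,1,4,5,6}
  0: a→6  [1 out]
  1: a→6  tau→1  [2 out]
  4: a→5  [1 out]
  5: tau→4  [1 out]
  6: b→5  tau→1  tau→6  [3 out]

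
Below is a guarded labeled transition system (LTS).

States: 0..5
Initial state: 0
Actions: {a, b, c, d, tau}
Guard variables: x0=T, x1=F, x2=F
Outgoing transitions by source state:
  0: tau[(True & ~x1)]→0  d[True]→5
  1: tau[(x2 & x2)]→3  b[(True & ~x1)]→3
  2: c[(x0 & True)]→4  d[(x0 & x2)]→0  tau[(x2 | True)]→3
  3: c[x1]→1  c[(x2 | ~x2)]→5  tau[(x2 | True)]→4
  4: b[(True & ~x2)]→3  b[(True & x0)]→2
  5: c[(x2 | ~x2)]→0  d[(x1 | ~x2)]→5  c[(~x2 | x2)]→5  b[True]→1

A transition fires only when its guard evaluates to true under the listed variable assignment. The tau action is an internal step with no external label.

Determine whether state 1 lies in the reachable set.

Answer: REACHABLE

Trace:
After dropping false guards: 13 live edges.
depth 0: {0}
depth 1: {5}  now seen {0,5}
depth 2: {1}  now seen {0,1,5}
depth 3: {3}  now seen {0,1,3,5}
depth 4: {4}  now seen {0,1,3,4,5}
depth 5: {2}  now seen {0,1,2,3,4,5}
Reachable = {0,1,2,3,4,5}
trace reaching 1: d·b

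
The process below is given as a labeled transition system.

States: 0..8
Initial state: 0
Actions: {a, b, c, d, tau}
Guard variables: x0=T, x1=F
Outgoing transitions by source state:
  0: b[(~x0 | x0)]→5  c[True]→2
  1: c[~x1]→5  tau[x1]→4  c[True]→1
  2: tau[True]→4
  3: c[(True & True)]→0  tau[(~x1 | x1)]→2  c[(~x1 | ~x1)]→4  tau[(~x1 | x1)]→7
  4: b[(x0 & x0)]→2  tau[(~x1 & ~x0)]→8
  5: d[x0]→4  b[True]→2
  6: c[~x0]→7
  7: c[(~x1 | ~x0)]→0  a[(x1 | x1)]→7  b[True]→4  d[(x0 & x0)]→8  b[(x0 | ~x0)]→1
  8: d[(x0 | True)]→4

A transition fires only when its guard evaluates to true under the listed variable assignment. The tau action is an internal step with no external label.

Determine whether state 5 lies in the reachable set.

Answer: REACHABLE

Trace:
Guard filter leaves 17 enabled edge(s).
L0 = {0}
L1 = {2,5}  now seen {0,2,5}
L2 = {4}  now seen {0,2,4,5}
Reachable = {0,2,4,5}
Path to 5: b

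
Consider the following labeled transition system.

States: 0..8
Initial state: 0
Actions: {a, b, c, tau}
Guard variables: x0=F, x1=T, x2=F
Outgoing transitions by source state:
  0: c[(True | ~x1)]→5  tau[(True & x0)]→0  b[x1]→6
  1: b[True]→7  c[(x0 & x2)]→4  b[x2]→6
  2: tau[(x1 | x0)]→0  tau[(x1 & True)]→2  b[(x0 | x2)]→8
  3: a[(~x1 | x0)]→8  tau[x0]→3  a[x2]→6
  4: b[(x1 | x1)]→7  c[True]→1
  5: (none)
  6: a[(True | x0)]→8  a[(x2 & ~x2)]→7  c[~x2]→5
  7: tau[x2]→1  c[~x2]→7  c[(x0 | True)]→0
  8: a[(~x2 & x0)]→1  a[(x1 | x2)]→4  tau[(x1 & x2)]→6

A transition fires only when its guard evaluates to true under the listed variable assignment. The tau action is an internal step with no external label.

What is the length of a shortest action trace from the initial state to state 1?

BFS to 1:
  depth 0: {0}
  depth 1: {5,6}
  depth 2: {8}
  depth 3: {4}
  depth 4: {1,7}
depth(1)=4, e.g. b·a·a·c

Answer: 4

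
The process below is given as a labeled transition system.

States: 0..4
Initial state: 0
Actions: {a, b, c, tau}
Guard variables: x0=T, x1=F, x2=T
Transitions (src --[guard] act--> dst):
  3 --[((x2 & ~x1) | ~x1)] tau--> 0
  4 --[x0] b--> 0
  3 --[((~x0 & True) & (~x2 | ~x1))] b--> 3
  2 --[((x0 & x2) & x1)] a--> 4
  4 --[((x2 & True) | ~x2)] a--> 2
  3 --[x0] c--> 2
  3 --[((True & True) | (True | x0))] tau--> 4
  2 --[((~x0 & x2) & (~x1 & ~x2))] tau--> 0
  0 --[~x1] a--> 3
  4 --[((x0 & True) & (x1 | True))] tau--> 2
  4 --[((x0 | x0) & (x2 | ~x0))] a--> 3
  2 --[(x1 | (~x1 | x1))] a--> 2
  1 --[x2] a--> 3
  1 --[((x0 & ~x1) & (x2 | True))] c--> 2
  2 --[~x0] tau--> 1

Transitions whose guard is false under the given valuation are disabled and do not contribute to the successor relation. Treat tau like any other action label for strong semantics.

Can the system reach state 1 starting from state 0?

Answer: UNREACHABLE

Trace:
Guard filter leaves 11 enabled edge(s).
depth 0: {0}
depth 1: {3}  now seen {0,3}
depth 2: {2,4}  now seen {0,2,3,4}
R = {0,2,3,4}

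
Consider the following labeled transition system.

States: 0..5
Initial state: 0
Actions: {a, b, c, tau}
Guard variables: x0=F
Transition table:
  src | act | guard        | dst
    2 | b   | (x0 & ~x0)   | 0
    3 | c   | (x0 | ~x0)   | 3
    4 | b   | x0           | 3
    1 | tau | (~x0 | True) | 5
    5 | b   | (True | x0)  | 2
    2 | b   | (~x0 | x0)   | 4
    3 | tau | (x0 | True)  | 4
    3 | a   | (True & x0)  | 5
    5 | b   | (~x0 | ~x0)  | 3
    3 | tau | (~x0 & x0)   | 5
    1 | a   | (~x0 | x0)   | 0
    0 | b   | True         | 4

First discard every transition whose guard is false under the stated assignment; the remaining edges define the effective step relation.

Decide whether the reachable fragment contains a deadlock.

Reach set: {0,4}
  0: b→4  [deg 1]
  4: ∅  [STUCK]
witness 4: b

Answer: DEADLOCK at state 4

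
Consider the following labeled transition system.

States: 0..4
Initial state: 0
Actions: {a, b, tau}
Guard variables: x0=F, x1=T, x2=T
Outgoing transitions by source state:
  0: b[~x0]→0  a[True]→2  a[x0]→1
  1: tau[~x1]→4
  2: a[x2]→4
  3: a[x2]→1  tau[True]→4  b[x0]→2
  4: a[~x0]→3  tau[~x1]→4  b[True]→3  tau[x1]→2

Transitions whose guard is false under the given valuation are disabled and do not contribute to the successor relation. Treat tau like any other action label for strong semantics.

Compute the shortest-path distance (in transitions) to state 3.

Answer: 3

Working:
Layered search for 3:
  Layer 0: {0}
  Layer 1: {2}
  Layer 2: {4}
  Layer 3: {3}
depth(3)=3, e.g. a·a·a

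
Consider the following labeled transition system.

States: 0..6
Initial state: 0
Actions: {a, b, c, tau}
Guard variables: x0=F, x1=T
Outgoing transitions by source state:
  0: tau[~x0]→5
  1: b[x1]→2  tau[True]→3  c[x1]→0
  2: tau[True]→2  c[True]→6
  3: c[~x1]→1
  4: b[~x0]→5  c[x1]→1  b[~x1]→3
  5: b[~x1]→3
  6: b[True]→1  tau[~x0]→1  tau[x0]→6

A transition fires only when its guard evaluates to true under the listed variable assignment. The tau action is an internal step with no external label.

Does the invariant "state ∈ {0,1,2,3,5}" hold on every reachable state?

Safe = {0,1,2,3,5}
Reach set: {0,5}
  0: ok
  5: ok

Answer: INVARIANT HOLDS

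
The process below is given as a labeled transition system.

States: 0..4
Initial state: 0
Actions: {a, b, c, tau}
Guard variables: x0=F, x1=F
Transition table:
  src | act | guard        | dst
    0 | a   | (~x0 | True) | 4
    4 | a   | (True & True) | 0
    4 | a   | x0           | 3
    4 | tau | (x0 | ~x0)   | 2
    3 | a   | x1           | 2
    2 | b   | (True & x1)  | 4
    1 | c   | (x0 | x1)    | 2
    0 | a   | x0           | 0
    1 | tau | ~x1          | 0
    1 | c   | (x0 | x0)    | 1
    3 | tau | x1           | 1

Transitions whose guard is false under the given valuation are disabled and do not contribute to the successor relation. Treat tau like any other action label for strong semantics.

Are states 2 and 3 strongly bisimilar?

Answer: BISIMILAR

Trace:
Bisimulation quotient by refinement:
  π0 = {{0,1,2,3,4}}
  π1 = {{0},{1},{2,3},{4}}
stable after 2 split(s): 4 block(s)
class of 2: {2,3}; class of 3: {2,3}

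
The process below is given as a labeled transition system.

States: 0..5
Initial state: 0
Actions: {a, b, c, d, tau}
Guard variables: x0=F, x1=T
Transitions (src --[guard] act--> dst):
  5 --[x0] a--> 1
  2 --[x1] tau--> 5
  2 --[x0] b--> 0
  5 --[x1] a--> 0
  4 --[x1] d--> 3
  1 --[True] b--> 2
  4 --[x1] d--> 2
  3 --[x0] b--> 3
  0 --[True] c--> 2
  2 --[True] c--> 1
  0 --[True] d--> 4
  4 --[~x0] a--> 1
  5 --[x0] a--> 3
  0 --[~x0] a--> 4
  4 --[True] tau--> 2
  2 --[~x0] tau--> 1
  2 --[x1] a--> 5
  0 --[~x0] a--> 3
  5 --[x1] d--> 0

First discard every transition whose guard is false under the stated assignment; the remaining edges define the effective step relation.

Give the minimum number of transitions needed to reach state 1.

Layered search for 1:
  depth 0: {0}
  depth 1: {2,3,4}
  depth 2: {1,5}
first hit 1 at d=2 via a·a

Answer: 2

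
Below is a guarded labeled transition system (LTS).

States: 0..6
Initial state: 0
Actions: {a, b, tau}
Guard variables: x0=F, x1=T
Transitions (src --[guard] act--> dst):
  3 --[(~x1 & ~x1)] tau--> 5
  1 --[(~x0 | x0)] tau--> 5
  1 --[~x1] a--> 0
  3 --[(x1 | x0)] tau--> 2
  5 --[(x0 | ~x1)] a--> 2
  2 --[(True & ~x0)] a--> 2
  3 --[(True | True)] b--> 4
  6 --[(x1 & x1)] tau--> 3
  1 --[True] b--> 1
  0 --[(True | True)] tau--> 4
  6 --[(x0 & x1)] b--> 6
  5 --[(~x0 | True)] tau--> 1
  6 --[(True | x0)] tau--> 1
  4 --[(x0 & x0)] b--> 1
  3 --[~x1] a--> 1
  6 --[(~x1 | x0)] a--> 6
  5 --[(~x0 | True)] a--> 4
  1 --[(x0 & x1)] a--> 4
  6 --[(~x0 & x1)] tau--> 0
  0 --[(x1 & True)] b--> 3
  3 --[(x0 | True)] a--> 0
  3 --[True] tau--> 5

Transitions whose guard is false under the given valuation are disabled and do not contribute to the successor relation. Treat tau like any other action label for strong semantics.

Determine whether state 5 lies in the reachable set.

14 transition(s) survive guard evaluation.
Layer 0: {0}
Layer 1: {3,4}  cumulative {0,3,4}
Layer 2: {2,5}  cumulative {0,2,3,4,5}
Layer 3: {1}  cumulative {0,1,2,3,4,5}
Reach set: {0,1,2,3,4,5}
trace reaching 5: b·tau

Answer: REACHABLE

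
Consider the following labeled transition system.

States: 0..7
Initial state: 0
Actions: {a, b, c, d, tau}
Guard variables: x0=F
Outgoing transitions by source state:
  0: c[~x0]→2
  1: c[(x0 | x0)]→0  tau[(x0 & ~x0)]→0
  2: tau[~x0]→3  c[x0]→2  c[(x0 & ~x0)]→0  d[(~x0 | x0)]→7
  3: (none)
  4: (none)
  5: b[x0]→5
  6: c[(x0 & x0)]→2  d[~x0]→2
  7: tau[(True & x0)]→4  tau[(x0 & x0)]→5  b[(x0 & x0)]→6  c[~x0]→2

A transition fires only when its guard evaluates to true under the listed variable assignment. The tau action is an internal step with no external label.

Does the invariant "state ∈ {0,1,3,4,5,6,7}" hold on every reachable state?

Answer: INVARIANT VIOLATED at state 2

Working:
Safe = {0,1,3,4,5,6,7}
Reachable = {0,2,3,7}
  0: ✓
  2: ✗ unsafe
  3: ✓
  7: ✓
counterexample path to 2: c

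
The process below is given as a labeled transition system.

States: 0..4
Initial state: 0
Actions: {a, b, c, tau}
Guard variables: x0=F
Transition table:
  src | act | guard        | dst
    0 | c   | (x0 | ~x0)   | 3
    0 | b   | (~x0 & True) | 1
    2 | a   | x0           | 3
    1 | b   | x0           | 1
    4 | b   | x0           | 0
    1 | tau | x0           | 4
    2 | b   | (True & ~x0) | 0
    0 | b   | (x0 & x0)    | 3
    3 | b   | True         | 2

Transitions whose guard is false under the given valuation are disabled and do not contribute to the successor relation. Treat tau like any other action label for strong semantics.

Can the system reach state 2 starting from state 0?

After dropping false guards: 4 live edges.
L0 = {0}
L1 = {1,3}  now seen {0,1,3}
L2 = {2}  now seen {0,1,2,3}
Reachable = {0,1,2,3}
Path to 2: c·b

Answer: REACHABLE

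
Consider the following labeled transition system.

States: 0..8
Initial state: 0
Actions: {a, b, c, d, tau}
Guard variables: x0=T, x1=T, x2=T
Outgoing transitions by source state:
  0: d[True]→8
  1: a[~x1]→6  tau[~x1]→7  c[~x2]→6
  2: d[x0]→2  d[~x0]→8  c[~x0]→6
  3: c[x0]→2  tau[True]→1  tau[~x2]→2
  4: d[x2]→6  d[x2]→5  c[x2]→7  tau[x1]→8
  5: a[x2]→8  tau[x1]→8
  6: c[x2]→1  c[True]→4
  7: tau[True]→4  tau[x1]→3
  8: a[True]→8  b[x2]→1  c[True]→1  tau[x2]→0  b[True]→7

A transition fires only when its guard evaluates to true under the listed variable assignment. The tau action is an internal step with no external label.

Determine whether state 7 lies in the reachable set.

Answer: REACHABLE

Trace:
Guard filter leaves 19 enabled edge(s).
L0 = {0}
L1 = {8}  now seen {0,8}
L2 = {1,7}  now seen {0,1,7,8}
L3 = {3,4}  now seen {0,1,3,4,7,8}
L4 = {2,5,6}  now seen {0,1,2,3,4,5,6,7,8}
R = {0,1,2,3,4,5,6,7,8}
trace reaching 7: d·b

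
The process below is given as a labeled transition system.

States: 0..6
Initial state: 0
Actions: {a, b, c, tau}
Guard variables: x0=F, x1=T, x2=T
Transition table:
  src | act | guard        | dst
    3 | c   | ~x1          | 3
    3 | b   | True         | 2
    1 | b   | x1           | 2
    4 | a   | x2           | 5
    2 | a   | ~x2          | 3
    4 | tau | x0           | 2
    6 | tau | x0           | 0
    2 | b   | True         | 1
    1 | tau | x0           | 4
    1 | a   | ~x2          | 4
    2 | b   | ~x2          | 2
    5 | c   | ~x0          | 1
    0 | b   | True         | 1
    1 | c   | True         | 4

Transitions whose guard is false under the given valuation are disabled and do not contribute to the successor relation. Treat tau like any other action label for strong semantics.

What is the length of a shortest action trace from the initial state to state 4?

Answer: 2

Working:
Breadth-first toward 4:
  L0 = {0}
  L1 = {1}
  L2 = {2,4}
4 enters at depth 2; path b·c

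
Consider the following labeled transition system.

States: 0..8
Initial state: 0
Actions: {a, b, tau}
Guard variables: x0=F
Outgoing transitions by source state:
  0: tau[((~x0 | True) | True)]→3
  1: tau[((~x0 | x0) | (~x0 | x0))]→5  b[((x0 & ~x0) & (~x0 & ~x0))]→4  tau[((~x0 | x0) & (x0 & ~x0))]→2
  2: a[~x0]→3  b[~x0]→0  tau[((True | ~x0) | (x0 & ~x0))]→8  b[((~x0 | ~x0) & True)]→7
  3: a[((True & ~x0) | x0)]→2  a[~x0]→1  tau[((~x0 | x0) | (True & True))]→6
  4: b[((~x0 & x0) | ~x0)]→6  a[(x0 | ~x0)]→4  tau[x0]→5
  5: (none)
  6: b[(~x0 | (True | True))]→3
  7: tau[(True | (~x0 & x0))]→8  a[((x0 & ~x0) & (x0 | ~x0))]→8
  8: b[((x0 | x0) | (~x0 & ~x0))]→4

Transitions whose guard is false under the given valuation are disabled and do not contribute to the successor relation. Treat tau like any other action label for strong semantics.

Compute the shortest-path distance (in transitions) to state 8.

Breadth-first toward 8:
  depth 0: {0}
  depth 1: {3}
  depth 2: {1,2,6}
  depth 3: {5,7,8}
first hit 8 at d=3 via tau·a·tau

Answer: 3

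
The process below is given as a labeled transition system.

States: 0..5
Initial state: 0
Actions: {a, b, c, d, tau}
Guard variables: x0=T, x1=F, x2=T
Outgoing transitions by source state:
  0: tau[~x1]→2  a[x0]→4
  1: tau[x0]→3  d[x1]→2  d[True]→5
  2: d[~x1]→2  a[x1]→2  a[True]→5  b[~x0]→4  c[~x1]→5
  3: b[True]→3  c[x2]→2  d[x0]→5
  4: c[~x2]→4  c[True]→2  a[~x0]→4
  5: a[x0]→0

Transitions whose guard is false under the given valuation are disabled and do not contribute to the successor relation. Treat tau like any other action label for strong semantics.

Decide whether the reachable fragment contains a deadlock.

Answer: DEADLOCK-FREE

Trace:
Reach set: {0,2,4,5}
  0: a→4  tau→2  [2 out]
  2: a→5  c→5  d→2  [3 out]
  4: c→2  [1 out]
  5: a→0  [1 out]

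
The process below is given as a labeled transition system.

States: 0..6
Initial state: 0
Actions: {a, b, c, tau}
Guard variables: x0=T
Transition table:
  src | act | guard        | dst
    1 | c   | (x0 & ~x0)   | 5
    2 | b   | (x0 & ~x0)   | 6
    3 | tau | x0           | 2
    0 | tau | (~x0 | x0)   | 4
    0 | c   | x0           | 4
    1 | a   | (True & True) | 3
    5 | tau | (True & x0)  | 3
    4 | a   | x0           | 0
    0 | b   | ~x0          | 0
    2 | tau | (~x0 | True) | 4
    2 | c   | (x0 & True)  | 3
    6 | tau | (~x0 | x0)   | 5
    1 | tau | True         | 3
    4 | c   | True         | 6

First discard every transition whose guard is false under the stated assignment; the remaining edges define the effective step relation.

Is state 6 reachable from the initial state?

Guard filter leaves 11 enabled edge(s).
depth 0: {0}
depth 1: {4}  total {0,4}
depth 2: {6}  total {0,4,6}
depth 3: {5}  total {0,4,5,6}
depth 4: {3}  total {0,3,4,5,6}
depth 5: {2}  total {0,2,3,4,5,6}
Reachable = {0,2,3,4,5,6}
trace reaching 6: tau·c

Answer: REACHABLE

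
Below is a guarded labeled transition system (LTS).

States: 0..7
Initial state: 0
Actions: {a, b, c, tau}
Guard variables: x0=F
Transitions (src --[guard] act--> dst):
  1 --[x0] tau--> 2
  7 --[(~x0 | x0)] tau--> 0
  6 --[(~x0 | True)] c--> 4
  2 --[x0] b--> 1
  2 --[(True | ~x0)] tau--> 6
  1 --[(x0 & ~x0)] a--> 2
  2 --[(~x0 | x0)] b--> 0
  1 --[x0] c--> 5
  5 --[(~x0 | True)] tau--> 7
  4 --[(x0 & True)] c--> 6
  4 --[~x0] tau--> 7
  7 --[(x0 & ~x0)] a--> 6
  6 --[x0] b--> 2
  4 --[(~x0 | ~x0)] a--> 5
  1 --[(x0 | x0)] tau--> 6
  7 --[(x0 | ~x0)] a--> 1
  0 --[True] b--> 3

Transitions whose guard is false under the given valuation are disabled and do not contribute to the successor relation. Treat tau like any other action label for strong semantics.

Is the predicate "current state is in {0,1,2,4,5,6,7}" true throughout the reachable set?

Answer: INVARIANT VIOLATED at state 3

Analysis:
Inv-set: {0,1,2,4,5,6,7}
Reachable = {0,3}
  0: safe
  3: outside
reach 3 via b — violates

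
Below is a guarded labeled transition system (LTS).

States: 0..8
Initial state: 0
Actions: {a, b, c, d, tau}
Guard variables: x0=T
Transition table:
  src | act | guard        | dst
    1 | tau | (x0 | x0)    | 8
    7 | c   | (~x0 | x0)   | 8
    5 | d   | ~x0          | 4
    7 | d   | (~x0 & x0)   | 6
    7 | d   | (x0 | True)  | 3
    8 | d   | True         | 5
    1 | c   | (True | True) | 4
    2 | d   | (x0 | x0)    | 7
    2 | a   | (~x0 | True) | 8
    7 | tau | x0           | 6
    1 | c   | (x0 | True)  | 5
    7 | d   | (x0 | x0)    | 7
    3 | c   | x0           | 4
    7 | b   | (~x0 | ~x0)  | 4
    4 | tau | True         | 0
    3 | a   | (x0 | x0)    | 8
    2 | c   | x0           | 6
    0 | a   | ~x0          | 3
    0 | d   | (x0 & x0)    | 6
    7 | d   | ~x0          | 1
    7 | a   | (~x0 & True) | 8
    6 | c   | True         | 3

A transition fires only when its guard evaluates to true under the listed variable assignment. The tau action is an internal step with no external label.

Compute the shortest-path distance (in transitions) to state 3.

Answer: 2

Working:
Layered search for 3:
  Layer 0: {0}
  Layer 1: {6}
  Layer 2: {3}
3 enters at depth 2; path d·c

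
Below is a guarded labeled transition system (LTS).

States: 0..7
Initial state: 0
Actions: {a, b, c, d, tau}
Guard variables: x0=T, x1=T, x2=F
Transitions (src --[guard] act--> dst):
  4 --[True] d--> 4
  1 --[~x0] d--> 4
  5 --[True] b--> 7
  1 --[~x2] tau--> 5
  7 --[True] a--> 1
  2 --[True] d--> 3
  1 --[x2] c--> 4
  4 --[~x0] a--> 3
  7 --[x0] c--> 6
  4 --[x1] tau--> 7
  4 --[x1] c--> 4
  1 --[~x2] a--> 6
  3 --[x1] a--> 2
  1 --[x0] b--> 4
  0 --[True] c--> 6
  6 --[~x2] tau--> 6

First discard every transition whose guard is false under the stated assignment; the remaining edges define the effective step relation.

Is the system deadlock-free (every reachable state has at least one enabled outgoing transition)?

Reach set: {0,6}
  0: c→6  [1 exit(s)]
  6: tau→6  [1 exit(s)]

Answer: DEADLOCK-FREE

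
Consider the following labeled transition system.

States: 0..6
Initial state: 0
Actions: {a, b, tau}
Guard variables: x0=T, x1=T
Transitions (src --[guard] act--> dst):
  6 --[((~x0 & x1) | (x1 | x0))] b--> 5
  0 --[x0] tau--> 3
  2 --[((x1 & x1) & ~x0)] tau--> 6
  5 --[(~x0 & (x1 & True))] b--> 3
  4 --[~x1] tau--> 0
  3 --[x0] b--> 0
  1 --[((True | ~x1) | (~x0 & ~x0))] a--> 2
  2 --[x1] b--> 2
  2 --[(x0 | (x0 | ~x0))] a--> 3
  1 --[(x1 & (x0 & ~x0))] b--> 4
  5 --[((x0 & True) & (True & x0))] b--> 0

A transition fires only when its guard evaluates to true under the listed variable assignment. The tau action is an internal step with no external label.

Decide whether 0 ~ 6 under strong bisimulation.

Answer: NOT BISIMILAR

Trace:
Compute ~ classes (split until stable):
  π0 = {{0,1,2,3,4,5,6}}
  π1 = {{0},{1},{2},{3,5,6},{4}}
  π2 = {{0},{1},{2},{3,5},{4},{6}}
6 equivalence class(es) (converged in 3)
0∈{0}, 6∈{6}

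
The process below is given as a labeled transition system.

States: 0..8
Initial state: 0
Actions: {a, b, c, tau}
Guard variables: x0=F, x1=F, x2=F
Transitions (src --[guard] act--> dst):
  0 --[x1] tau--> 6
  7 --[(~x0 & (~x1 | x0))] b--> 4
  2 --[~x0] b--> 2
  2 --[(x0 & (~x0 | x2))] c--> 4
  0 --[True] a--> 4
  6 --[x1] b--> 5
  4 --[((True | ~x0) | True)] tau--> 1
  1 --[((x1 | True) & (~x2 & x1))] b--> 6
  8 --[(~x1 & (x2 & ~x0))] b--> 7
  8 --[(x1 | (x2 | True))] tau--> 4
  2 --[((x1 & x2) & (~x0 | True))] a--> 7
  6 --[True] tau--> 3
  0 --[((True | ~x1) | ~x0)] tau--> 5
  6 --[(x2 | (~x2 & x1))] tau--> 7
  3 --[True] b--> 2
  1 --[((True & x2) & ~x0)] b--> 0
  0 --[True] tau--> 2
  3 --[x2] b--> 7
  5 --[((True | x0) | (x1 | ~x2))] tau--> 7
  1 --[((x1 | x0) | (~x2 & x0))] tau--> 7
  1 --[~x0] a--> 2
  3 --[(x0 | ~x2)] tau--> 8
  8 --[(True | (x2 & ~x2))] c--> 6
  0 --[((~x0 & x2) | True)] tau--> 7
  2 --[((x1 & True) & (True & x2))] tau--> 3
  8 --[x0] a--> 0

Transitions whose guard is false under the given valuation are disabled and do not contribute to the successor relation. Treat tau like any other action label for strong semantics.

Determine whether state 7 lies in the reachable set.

Answer: REACHABLE

Trace:
Guard filter leaves 14 enabled edge(s).
L0 = {0}
L1 = {2,4,5,7}  now seen {0,2,4,5,7}
L2 = {1}  now seen {0,1,2,4,5,7}
R = {0,1,2,4,5,7}
Path to 7: tau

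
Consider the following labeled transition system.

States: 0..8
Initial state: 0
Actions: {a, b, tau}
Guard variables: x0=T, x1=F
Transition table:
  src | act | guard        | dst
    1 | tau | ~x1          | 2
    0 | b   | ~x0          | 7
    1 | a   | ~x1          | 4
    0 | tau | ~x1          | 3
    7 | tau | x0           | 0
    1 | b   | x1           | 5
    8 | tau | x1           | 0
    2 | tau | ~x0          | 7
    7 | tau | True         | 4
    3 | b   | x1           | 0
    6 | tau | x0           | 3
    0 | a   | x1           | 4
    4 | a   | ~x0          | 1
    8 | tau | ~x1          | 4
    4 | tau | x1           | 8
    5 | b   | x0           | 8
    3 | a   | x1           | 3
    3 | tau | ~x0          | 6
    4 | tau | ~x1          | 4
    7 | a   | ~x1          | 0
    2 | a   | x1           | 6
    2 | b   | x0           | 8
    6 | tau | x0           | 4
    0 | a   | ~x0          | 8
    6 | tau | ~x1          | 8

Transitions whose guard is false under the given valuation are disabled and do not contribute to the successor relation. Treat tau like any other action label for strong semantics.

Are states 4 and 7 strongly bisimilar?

Bisimulation quotient by refinement:
  π0 = {{0,1,2,3,4,5,6,7,8}}
  π1 = {{0,4,6,8},{1,7},{2,5},{3}}
  π2 = {{0},{1},{2,5},{3},{4,8},{6},{7}}
stable after 3 split(s): 7 block(s)
class of 4: {4,8}; class of 7: {7}

Answer: NOT BISIMILAR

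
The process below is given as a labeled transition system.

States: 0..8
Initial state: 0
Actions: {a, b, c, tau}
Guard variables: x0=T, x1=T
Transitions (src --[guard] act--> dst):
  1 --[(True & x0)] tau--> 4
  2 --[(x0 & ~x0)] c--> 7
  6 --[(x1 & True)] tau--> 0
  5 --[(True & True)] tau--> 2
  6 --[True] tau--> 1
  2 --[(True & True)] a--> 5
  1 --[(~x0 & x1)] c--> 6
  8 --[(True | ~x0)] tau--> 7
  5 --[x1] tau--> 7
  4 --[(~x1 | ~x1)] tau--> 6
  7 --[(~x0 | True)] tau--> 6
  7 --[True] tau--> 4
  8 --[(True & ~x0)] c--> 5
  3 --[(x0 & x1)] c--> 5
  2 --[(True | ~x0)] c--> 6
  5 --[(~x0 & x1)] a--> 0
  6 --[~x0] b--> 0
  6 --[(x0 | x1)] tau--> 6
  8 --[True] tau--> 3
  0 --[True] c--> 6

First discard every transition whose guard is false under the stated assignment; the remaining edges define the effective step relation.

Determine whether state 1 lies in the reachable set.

After dropping false guards: 14 live edges.
depth 0: {0}
depth 1: {6}  total {0,6}
depth 2: {1}  total {0,1,6}
depth 3: {4}  total {0,1,4,6}
Reachable = {0,1,4,6}
trace reaching 1: c·tau

Answer: REACHABLE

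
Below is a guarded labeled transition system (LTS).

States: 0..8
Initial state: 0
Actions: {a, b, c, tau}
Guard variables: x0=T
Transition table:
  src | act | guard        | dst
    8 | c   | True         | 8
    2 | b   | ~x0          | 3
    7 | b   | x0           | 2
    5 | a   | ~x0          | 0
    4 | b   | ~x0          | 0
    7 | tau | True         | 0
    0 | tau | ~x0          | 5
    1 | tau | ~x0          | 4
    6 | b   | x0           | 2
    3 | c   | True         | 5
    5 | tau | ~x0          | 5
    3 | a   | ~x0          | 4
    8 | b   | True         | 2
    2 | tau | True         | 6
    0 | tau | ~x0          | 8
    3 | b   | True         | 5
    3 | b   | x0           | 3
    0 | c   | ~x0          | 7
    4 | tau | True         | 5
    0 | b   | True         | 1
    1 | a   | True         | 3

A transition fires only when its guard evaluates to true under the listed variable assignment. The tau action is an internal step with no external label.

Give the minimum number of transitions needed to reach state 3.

Answer: 2

Working:
Layered search for 3:
  L0 = {0}
  L1 = {1}
  L2 = {3}
first hit 3 at d=2 via b·a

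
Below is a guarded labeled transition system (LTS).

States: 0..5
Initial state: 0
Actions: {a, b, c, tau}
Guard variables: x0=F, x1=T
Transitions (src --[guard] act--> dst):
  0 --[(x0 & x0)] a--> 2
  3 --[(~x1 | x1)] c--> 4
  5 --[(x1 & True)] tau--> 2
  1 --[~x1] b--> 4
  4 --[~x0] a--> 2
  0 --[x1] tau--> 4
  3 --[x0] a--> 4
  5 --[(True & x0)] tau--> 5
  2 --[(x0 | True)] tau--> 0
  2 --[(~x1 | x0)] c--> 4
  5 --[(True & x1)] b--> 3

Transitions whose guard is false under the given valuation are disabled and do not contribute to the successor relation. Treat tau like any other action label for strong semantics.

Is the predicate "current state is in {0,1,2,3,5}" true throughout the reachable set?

Answer: INVARIANT VIOLATED at state 4

Trace:
Safe = {0,1,2,3,5}
R = {0,2,4}
  0: safe
  2: safe
  4: ✗ unsafe
witness against invariant: tau → 4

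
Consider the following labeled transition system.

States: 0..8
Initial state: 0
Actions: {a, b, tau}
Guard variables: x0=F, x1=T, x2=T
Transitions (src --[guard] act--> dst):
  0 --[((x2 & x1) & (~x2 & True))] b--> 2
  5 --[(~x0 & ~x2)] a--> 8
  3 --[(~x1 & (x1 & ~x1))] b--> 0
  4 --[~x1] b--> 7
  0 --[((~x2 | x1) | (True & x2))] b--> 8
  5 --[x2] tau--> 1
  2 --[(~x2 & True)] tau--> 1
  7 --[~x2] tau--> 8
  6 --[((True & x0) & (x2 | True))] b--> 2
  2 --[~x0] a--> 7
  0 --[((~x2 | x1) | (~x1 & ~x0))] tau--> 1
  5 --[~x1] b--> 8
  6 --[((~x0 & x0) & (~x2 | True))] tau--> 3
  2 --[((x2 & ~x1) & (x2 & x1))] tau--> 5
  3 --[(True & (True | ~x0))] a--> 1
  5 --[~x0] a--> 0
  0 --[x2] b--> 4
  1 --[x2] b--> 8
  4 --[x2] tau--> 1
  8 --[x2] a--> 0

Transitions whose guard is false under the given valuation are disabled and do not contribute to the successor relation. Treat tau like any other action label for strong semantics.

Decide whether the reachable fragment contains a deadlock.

Answer: DEADLOCK-FREE

Trace:
Reachable = {0,1,4,8}
  0: b→4  b→8  tau→1  [3 exit(s)]
  1: b→8  [1 exit(s)]
  4: tau→1  [1 exit(s)]
  8: a→0  [1 exit(s)]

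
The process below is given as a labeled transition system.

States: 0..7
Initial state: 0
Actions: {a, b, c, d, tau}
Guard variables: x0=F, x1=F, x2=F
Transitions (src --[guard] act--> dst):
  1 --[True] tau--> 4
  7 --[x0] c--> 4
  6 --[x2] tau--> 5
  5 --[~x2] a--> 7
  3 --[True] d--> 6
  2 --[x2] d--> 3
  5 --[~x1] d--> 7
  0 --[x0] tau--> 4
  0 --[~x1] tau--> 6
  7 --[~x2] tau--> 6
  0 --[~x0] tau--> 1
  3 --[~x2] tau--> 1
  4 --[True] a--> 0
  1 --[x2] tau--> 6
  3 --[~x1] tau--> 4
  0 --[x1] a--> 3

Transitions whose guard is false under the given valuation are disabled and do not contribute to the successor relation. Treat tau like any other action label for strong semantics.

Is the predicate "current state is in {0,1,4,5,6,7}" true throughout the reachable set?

Answer: INVARIANT HOLDS

Analysis:
Inv-set: {0,1,4,5,6,7}
R = {0,1,4,6}
  0: ✓
  1: ✓
  4: ✓
  6: ✓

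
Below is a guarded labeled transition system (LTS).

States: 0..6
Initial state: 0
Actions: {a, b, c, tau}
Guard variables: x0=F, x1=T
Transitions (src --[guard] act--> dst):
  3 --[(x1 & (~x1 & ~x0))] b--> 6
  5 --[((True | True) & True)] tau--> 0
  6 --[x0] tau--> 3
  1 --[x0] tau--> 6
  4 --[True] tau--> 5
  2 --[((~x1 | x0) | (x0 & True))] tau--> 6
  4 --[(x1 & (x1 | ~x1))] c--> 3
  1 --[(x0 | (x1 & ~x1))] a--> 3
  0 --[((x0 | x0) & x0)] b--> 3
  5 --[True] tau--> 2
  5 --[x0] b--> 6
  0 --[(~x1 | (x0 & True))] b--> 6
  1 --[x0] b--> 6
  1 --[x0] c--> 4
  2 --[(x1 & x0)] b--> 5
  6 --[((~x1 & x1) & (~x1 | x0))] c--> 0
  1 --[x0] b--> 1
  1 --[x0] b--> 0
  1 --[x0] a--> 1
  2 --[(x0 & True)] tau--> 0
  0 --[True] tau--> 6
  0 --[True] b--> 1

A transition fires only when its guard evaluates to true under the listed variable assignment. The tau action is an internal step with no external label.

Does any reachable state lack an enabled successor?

R = {0,1,6}
  0: b→1  tau→6  [2 out]
  1: ∅  [no exit]
  6: ∅  [no exit]
trace reaching 1: b

Answer: DEADLOCK at state 1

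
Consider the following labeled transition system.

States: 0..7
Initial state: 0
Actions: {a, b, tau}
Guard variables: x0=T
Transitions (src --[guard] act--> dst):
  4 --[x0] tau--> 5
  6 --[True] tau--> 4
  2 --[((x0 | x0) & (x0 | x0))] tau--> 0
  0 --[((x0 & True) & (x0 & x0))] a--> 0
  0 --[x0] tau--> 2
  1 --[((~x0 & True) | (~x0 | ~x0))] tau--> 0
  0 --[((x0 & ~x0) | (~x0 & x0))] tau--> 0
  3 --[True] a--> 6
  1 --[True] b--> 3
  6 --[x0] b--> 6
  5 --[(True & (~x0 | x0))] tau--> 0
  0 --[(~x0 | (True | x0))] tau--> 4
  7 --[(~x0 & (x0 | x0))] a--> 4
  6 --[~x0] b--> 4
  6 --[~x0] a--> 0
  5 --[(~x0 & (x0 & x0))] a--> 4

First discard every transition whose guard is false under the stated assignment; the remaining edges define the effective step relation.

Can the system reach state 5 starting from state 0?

Answer: REACHABLE

Working:
Guard filter leaves 10 enabled edge(s).
Layer 0: {0}
Layer 1: {2,4}  cumulative {0,2,4}
Layer 2: {5}  cumulative {0,2,4,5}
R = {0,2,4,5}
trace reaching 5: tau·tau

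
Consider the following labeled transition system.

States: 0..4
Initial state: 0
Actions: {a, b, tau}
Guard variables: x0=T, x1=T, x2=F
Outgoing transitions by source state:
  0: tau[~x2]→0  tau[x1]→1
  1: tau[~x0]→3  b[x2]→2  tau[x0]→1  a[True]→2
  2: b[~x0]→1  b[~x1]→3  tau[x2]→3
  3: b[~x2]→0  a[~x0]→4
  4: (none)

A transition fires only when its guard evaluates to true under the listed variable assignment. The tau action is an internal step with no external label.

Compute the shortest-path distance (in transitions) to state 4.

Answer: UNREACHABLE

Analysis:
BFS to 4:
  L0 = {0}
  L1 = {1}
  L2 = {2}
4 never appears.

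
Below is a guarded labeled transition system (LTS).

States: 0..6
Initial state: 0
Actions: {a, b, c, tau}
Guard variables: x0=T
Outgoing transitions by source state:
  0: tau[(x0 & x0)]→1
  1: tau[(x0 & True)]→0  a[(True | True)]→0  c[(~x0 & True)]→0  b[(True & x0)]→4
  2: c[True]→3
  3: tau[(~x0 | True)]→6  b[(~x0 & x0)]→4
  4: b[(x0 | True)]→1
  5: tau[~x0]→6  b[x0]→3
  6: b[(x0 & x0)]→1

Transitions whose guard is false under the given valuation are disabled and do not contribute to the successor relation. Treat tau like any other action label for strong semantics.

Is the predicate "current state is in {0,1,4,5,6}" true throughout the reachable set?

Answer: INVARIANT HOLDS

Analysis:
Safe = {0,1,4,5,6}
Reachable = {0,1,4}
  0: ok
  1: ok
  4: ok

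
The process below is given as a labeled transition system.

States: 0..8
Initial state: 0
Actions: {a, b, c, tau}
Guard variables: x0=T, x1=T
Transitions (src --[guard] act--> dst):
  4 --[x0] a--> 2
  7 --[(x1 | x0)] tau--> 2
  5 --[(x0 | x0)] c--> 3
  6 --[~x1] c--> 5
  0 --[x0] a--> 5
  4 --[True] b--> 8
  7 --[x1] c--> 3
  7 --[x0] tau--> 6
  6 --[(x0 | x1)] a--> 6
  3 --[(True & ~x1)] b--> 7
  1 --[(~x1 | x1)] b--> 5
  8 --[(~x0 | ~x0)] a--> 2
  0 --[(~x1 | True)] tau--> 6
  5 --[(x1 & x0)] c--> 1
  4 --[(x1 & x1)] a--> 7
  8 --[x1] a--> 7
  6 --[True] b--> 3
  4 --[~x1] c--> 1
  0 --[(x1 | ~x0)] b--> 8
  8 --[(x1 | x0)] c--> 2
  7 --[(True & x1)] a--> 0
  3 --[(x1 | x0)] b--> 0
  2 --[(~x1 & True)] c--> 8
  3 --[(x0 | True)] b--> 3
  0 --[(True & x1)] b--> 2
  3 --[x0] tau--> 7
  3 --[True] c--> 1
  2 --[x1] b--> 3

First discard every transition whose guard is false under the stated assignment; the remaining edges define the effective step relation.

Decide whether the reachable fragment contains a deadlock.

Reach set: {0,1,2,3,5,6,7,8}
  0: a→5  b→2  b→8  tau→6  [deg 4]
  1: b→5  [deg 1]
  2: b→3  [deg 1]
  3: b→0  b→3  c→1  tau→7  [deg 4]
  5: c→1  c→3  [deg 2]
  6: a→6  b→3  [deg 2]
  7: a→0  c→3  tau→2  tau→6  [deg 4]
  8: a→7  c→2  [deg 2]

Answer: DEADLOCK-FREE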